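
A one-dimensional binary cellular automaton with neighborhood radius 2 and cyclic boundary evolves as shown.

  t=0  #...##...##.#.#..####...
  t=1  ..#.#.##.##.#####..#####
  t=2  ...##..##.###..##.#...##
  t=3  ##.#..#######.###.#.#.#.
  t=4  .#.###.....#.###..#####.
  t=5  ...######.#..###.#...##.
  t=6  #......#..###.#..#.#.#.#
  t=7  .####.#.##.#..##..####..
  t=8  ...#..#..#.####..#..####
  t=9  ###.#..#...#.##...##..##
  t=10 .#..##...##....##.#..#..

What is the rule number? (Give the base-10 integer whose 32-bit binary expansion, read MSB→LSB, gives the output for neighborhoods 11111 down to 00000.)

1505453637

  nb #####: next=.  (t=1,i=14, bit31=0)
  nb ####.: next=#  (t=0,i=19, bit30=1)
  nb ###.#: next=.  (t=3,i=12, bit29=0)
  nb ###..: next=#  (t=0,i=20, bit28=1)
  nb ##.##: next=#  (t=1,i=8, bit27=1)
  nb ##.#.: next=.  (t=0,i=11, bit26=0)
  nb ##..#: next=.  (t=1,i=0, bit25=0)
  nb ##...: next=#  (t=0,i=6, bit24=1)
  nb #.###: next=#  (t=1,i=12, bit23=1)
  nb #.##.: next=.  (t=1,i=6, bit22=0)
  nb #.#.#: next=#  (t=0,i=12, bit21=1)
  nb #.#..: next=#  (t=0,i=14, bit20=1)
  nb #..##: next=#  (t=0,i=16, bit19=1)
  nb #..#.: next=.  (t=1,i=1, bit18=0)
  nb #...#: next=#  (t=0,i=2, bit17=1)
  nb #....: next=#  (t=4,i=7, bit16=1)
  nb .####: next=.  (t=0,i=18, bit15=0)
  nb .###.: next=#  (t=2,i=11, bit14=1)
  nb .##.#: next=#  (t=0,i=10, bit13=1)
  nb .##..: next=.  (t=0,i=5, bit12=0)
  nb .#.##: next=.  (t=1,i=5, bit11=0)
  nb .#.#.: next=#  (t=0,i=13, bit10=1)
  nb .#..#: next=#  (t=0,i=15, bit9=1)
  nb .#...: next=.  (t=0,i=1, bit8=0)
  nb ..###: next=.  (t=0,i=17, bit7=0)
  nb ..##.: next=#  (t=0,i=4, bit6=1)
  nb ..#.#: next=.  (t=1,i=2, bit5=0)
  nb ..#..: next=.  (t=0,i=0, bit4=0)
  nb ...##: next=.  (t=0,i=3, bit3=0)
  nb ...#.: next=#  (t=0,i=23, bit2=1)
  nb ....#: next=.  (t=4,i=9, bit1=0)
  nb .....: next=#  (t=4,i=8, bit0=1)
  bits 01011001101110110110011001000101 = 1505453637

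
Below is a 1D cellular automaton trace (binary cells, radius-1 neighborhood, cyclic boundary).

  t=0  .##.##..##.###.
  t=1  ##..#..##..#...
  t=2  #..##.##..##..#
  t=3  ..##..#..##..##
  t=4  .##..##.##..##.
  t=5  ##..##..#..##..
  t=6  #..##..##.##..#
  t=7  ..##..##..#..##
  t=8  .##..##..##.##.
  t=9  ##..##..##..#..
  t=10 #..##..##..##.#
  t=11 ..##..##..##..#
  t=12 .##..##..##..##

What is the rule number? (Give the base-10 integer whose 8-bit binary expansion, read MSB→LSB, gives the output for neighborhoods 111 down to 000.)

14

  ### -> .   bit 7 = 0  t=0,i=12
  ##. -> .   bit 6 = 0  t=0,i=2
  #.# -> .   bit 5 = 0  t=0,i=3
  #.. -> .   bit 4 = 0  t=0,i=6
  .## -> #   bit 3 = 1  t=0,i=1
  .#. -> #   bit 2 = 1  t=1,i=4
  ..# -> #   bit 1 = 1  t=0,i=0
  ... -> .   bit 0 = 0  t=1,i=13
  bits 00001110 = 14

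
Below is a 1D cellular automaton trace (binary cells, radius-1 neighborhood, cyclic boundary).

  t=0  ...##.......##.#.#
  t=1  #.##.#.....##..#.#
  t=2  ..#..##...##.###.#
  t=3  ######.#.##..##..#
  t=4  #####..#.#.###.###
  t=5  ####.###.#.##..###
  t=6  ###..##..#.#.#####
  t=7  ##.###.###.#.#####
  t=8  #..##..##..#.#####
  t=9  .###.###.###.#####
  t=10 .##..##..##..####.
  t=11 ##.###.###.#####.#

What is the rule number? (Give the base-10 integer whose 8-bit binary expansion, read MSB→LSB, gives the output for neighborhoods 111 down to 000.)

  nb ###: next=#  (t=2,i=14, bit7=1)
  nb ##.: next=.  (t=0,i=4, bit6=0)
  nb #.#: next=.  (t=0,i=14, bit5=0)
  nb #..: next=#  (t=0,i=0, bit4=1)
  nb .##: next=#  (t=0,i=3, bit3=1)
  nb .#.: next=#  (t=0,i=15, bit2=1)
  nb ..#: next=#  (t=0,i=2, bit1=1)
  nb ...: next=.  (t=0,i=1, bit0=0)
  bits 10011110 = 158

158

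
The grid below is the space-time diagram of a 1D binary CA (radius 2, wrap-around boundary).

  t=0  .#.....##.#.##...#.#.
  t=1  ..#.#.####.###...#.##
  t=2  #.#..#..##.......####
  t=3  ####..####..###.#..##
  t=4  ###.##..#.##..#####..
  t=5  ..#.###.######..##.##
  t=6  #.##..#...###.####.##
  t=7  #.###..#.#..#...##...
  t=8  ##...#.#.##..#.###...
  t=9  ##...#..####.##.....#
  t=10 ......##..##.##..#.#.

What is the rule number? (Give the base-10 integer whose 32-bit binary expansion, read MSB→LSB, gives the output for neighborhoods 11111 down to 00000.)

3864542057

  ##### -> #   bit 31 = 1  t=2,i=19
  ####. -> #   bit 30 = 1  t=1,i=8
  ###.# -> #   bit 29 = 1  t=1,i=9
  ###.. -> .   bit 28 = 0  t=1,i=13
  ##.## -> .   bit 27 = 0  t=1,i=10
  ##.#. -> #   bit 26 = 1  t=0,i=9
  ##..# -> #   bit 25 = 1  t=1,i=0
  ##... -> .   bit 24 = 0  t=0,i=14
  #.### -> .   bit 23 = 0  t=1,i=6
  #.##. -> #   bit 22 = 1  t=0,i=12
  #.#.# -> .   bit 21 = 0  t=0,i=10
  #.#.. -> #   bit 20 = 1  t=0,i=19
  #..## -> #   bit 19 = 1  t=2,i=7
  #..#. -> .   bit 18 = 0  t=0,i=0
  #...# -> .   bit 17 = 0  t=0,i=15
  #.... -> .   bit 16 = 0  t=0,i=3
  .#### -> .   bit 15 = 0  t=1,i=7
  .###. -> .   bit 14 = 0  t=1,i=12
  .##.# -> #   bit 13 = 1  t=0,i=8
  .##.. -> #   bit 12 = 1  t=0,i=13
  .#.## -> #   bit 11 = 1  t=0,i=11
  .#.#. -> .   bit 10 = 0  t=0,i=18
  .#..# -> #   bit 9 = 1  t=0,i=20
  .#... -> #   bit 8 = 1  t=0,i=2
  ..### -> .   bit 7 = 0  t=2,i=17
  ..##. -> #   bit 6 = 1  t=0,i=7
  ..#.# -> #   bit 5 = 1  t=0,i=17
  ..#.. -> .   bit 4 = 0  t=0,i=1
  ...## -> #   bit 3 = 1  t=0,i=6
  ...#. -> .   bit 2 = 0  t=0,i=16
  ....# -> .   bit 1 = 0  t=0,i=5
  ..... -> #   bit 0 = 1  t=0,i=4
  bits 11100110010110000011101101101001 = 3864542057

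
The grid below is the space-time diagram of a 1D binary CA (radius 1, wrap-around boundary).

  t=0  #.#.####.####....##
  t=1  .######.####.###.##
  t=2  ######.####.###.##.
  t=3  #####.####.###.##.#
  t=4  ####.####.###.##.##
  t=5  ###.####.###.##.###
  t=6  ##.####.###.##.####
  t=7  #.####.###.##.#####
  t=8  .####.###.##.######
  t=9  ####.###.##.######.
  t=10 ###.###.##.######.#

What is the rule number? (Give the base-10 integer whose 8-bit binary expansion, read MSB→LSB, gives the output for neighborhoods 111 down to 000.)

  [7] ### => #  t=0,i=5
  [6] ##. => .  t=0,i=0
  [5] #.# => #  t=0,i=1
  [4] #.. => #  t=0,i=13
  [3] .## => #  t=0,i=4
  [2] .#. => #  t=0,i=2
  [1] ..# => .  t=0,i=16
  [0] ... => #  t=0,i=14
  bits 10111101 = 189

189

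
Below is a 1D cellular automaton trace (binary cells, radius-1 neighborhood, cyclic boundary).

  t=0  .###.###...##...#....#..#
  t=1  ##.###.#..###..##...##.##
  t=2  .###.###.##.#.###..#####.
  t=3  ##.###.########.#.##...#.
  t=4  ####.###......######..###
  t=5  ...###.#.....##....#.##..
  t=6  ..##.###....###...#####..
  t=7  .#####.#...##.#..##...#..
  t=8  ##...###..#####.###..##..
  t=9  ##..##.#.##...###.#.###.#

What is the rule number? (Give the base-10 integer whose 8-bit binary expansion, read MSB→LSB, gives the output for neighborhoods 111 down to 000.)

  [7] ### => .  t=0,i=2
  [6] ##. => #  t=0,i=3
  [5] #.# => #  t=0,i=0
  [4] #.. => .  t=0,i=8
  [3] .## => #  t=0,i=1
  [2] .#. => #  t=0,i=16
  [1] ..# => #  t=0,i=10
  [0] ... => .  t=0,i=9
  bits 01101110 = 110

110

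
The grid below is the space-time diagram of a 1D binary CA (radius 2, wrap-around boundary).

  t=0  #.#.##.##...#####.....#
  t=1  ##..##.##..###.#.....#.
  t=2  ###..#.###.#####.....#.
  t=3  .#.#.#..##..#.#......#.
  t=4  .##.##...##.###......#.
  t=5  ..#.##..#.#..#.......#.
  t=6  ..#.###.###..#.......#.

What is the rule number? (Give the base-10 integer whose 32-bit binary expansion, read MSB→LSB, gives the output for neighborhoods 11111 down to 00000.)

1716581560

  ##### -> .   bit 31 = 0  t=0,i=14
  ####. -> #   bit 30 = 1  t=0,i=15
  ###.# -> #   bit 29 = 1  t=1,i=13
  ###.. -> .   bit 28 = 0  t=0,i=16
  ##.## -> .   bit 27 = 0  t=0,i=6
  ##.#. -> #   bit 26 = 1  t=0,i=1
  ##..# -> #   bit 25 = 1  t=1,i=2
  ##... -> .   bit 24 = 0  t=0,i=9
  #.### -> .   bit 23 = 0  t=2,i=0
  #.##. -> #   bit 22 = 1  t=0,i=4
  #.#.# -> .   bit 21 = 0  t=0,i=2
  #.#.. -> #   bit 20 = 1  t=1,i=15
  #..## -> .   bit 19 = 0  t=1,i=3
  #..#. -> .   bit 18 = 0  t=2,i=4
  #...# -> .   bit 17 = 0  t=0,i=10
  #.... -> .   bit 16 = 0  t=0,i=18
  .#### -> #   bit 15 = 1  t=0,i=13
  .###. -> #   bit 14 = 1  t=1,i=12
  .##.# -> #   bit 13 = 1  t=0,i=0
  .##.. -> #   bit 12 = 1  t=0,i=8
  .#.## -> .   bit 11 = 0  t=0,i=3
  .#.#. -> #   bit 10 = 1  t=3,i=2
  .#..# -> .   bit 9 = 0  t=3,i=6
  .#... -> .   bit 8 = 0  t=1,i=16
  ..### -> #   bit 7 = 1  t=0,i=12
  ..##. -> .   bit 6 = 0  t=0,i=22
  ..#.# -> #   bit 5 = 1  t=1,i=21
  ..#.. -> #   bit 4 = 1  t=3,i=21
  ...## -> #   bit 3 = 1  t=0,i=11
  ...#. -> .   bit 2 = 0  t=1,i=20
  ....# -> .   bit 1 = 0  t=0,i=20
  ..... -> .   bit 0 = 0  t=0,i=19
  bits 01100110010100001111010010111000 = 1716581560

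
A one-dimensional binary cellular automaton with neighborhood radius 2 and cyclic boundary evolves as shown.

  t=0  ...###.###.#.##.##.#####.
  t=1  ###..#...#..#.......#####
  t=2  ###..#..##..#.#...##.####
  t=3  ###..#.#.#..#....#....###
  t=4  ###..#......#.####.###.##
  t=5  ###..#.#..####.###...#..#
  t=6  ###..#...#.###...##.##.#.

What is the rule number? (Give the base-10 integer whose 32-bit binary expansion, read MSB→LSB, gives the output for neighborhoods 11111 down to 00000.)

4043937854

  #####|#  b31=1 t=0,i=21
  ####.|#  b30=1 t=0,i=22
  ###.#|#  b29=1 t=0,i=5
  ###..|#  b28=1 t=0,i=23
  ##.##|.  b27=0 t=0,i=6
  ##.#.|.  b26=0 t=0,i=10
  ##..#|.  b25=0 t=1,i=3
  ##...|#  b24=1 t=0,i=24
  #.###|.  b23=0 t=0,i=7
  #.##.|.  b22=0 t=0,i=13
  #.#.#|.  b21=0 t=0,i=11
  #.#..|.  b20=0 t=2,i=14
  #..##|#  b19=1 t=2,i=7
  #..#.|.  b18=0 t=1,i=4
  #...#|.  b17=0 t=1,i=7
  #....|#  b16=1 t=0,i=0
  .####|#  b15=1 t=0,i=20
  .###.|.  b14=0 t=0,i=4
  .##.#|.  b13=0 t=0,i=14
  .##..|#  b12=1 t=2,i=9
  .#.##|#  b11=1 t=0,i=12
  .#.#.|.  b10=0 t=2,i=13
  .#..#|.  b9=0 t=1,i=10
  .#...|.  b8=0 t=1,i=6
  ..###|.  b7=0 t=0,i=3
  ..##.|.  b6=0 t=2,i=8
  ..#.#|#  b5=1 t=2,i=12
  ..#..|#  b4=1 t=1,i=5
  ...##|#  b3=1 t=0,i=2
  ...#.|#  b2=1 t=1,i=8
  ....#|#  b1=1 t=0,i=1
  .....|.  b0=0 t=1,i=15
  bits 11110001000010011001100000111110 = 4043937854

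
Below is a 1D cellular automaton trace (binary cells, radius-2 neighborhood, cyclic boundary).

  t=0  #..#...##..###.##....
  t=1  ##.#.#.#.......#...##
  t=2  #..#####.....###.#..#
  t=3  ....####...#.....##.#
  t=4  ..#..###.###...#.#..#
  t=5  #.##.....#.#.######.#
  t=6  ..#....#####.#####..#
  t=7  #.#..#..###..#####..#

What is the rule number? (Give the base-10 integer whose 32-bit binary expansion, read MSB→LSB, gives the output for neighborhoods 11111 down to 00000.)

3505555062

  ##### -> #   bit 31 = 1  t=2,i=5
  ####. -> #   bit 30 = 1  t=1,i=0
  ###.# -> .   bit 29 = 0  t=0,i=13
  ###.. -> #   bit 28 = 1  t=2,i=7
  ##.## -> .   bit 27 = 0  t=0,i=14
  ##.#. -> .   bit 26 = 0  t=1,i=2
  ##..# -> .   bit 25 = 0  t=0,i=9
  ##... -> .   bit 24 = 0  t=0,i=17
  #.### -> #   bit 23 = 1  t=4,i=9
  #.##. -> #   bit 22 = 1  t=0,i=15
  #.#.# -> #   bit 21 = 1  t=1,i=3
  #.#.. -> #   bit 20 = 1  t=1,i=7
  #..## -> .   bit 19 = 0  t=0,i=10
  #..#. -> .   bit 18 = 0  t=0,i=2
  #...# -> #   bit 17 = 1  t=0,i=5
  #.... -> .   bit 16 = 0  t=0,i=18
  .#### -> #   bit 15 = 1  t=1,i=20
  .###. -> .   bit 14 = 0  t=0,i=12
  .##.# -> .   bit 13 = 0  t=3,i=18
  .##.. -> .   bit 12 = 0  t=0,i=8
  .#.## -> .   bit 11 = 0  t=5,i=12
  .#.#. -> #   bit 10 = 1  t=1,i=4
  .#..# -> #   bit 9 = 1  t=0,i=1
  .#... -> .   bit 8 = 0  t=0,i=4
  ..### -> .   bit 7 = 0  t=0,i=11
  ..##. -> #   bit 6 = 1  t=0,i=7
  ..#.# -> #   bit 5 = 1  t=4,i=15
  ..#.. -> #   bit 4 = 1  t=0,i=0
  ...## -> .   bit 3 = 0  t=0,i=6
  ...#. -> #   bit 2 = 1  t=0,i=20
  ....# -> #   bit 1 = 1  t=0,i=19
  ..... -> .   bit 0 = 0  t=1,i=10
  bits 11010000111100101000011001110110 = 3505555062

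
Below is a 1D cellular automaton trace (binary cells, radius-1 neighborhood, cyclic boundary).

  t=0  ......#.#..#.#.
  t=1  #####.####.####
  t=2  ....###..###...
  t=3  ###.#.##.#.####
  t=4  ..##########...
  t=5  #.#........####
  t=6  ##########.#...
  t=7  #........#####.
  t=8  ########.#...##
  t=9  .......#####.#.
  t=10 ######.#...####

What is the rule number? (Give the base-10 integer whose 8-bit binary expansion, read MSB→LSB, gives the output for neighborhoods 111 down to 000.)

  nb ###: next=.  (t=1,i=0, bit7=0)
  nb ##.: next=#  (t=1,i=4, bit6=1)
  nb #.#: next=#  (t=0,i=7, bit5=1)
  nb #..: next=#  (t=0,i=9, bit4=1)
  nb .##: next=#  (t=1,i=6, bit3=1)
  nb .#.: next=#  (t=0,i=6, bit2=1)
  nb ..#: next=.  (t=0,i=5, bit1=0)
  nb ...: next=#  (t=0,i=0, bit0=1)
  bits 01111101 = 125

125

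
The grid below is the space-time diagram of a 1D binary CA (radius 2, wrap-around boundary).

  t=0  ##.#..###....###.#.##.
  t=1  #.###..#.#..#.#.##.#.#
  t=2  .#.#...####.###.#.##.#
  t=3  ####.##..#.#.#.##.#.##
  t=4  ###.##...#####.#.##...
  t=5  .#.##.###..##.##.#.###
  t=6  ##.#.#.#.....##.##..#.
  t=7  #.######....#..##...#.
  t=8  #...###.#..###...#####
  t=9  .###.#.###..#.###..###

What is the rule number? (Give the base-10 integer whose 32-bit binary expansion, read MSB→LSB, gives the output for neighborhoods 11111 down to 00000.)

3446818364

  [31] ##### => #  t=3,i=0
  [30] ####. => #  t=2,i=9
  [29] ###.# => .  t=0,i=15
  [28] ###.. => .  t=0,i=8
  [27] ##.## => #  t=0,i=21
  [26] ##.#. => #  t=0,i=2
  [25] ##..# => .  t=1,i=5
  [24] ##... => #  t=0,i=9
  [23] #.### => .  t=1,i=2
  [22] #.##. => #  t=0,i=0
  [21] #.#.# => #  t=0,i=17
  [20] #.#.. => #  t=0,i=3
  [19] #..## => .  t=0,i=5
  [18] #..#. => .  t=1,i=6
  [17] #...# => #  t=2,i=5
  [16] #.... => .  t=0,i=10
  [15] .#### => .  t=2,i=8
  [14] .###. => #  t=0,i=7
  [13] .##.# => .  t=0,i=1
  [12] .##.. => .  t=3,i=6
  [11] .#.## => .  t=0,i=18
  [10] .#.#. => #  t=1,i=8
  [9] .#..# => #  t=0,i=4
  [8] .#... => .  t=2,i=4
  [7] ..### => .  t=0,i=6
  [6] ..##. => .  t=5,i=11
  [5] ..#.# => #  t=1,i=7
  [4] ..#.. => #  t=7,i=12
  [3] ...## => #  t=0,i=12
  [2] ...#. => #  t=7,i=11
  [1] ....# => .  t=0,i=11
  [0] ..... => .  t=6,i=10
  bits 11001101011100100100011000111100 = 3446818364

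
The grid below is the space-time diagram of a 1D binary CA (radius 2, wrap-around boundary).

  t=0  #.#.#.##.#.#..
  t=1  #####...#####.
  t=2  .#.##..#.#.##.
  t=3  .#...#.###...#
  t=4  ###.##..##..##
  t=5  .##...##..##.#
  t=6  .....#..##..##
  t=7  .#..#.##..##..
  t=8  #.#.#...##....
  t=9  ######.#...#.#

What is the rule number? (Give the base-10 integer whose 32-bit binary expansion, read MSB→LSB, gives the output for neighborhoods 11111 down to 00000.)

1983498028

  ##### -> .   bit 31 = 0  t=1,i=2
  ####. -> #   bit 30 = 1  t=1,i=3
  ###.# -> #   bit 29 = 1  t=1,i=12
  ###.. -> #   bit 28 = 1  t=1,i=4
  ##.## -> .   bit 27 = 0  t=1,i=13
  ##.#. -> #   bit 26 = 1  t=0,i=8
  ##..# -> #   bit 25 = 1  t=2,i=5
  ##... -> .   bit 24 = 0  t=1,i=5
  #.### -> .   bit 23 = 0  t=1,i=0
  #.##. -> .   bit 22 = 0  t=0,i=6
  #.#.# -> #   bit 21 = 1  t=0,i=2
  #.#.. -> #   bit 20 = 1  t=0,i=11
  #..## -> #   bit 19 = 1  t=4,i=7
  #..#. -> .   bit 18 = 0  t=0,i=13
  #...# -> .   bit 17 = 0  t=1,i=6
  #.... -> #   bit 16 = 1  t=6,i=1
  .#### -> #   bit 15 = 1  t=1,i=1
  .###. -> #   bit 14 = 1  t=3,i=8
  .##.# -> .   bit 13 = 0  t=0,i=7
  .##.. -> .   bit 12 = 0  t=2,i=4
  .#.## -> .   bit 11 = 0  t=0,i=5
  .#.#. -> #   bit 10 = 1  t=0,i=1
  .#..# -> #   bit 9 = 1  t=0,i=12
  .#... -> #   bit 8 = 1  t=3,i=2
  ..### -> .   bit 7 = 0  t=1,i=8
  ..##. -> .   bit 6 = 0  t=4,i=8
  ..#.# -> #   bit 5 = 1  t=0,i=0
  ..#.. -> .   bit 4 = 0  t=6,i=5
  ...## -> #   bit 3 = 1  t=1,i=7
  ...#. -> #   bit 2 = 1  t=3,i=4
  ....# -> .   bit 1 = 0  t=6,i=3
  ..... -> .   bit 0 = 0  t=6,i=2
  bits 01110110001110011100011100101100 = 1983498028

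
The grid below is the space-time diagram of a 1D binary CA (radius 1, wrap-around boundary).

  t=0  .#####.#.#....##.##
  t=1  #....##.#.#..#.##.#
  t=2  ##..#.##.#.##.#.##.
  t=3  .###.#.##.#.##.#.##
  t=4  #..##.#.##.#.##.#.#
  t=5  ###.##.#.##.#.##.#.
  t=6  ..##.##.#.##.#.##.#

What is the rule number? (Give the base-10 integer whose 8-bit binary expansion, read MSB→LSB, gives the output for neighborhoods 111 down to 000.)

114

  ### -> .   bit 7 = 0  t=0,i=2
  ##. -> #   bit 6 = 1  t=0,i=5
  #.# -> #   bit 5 = 1  t=0,i=0
  #.. -> #   bit 4 = 1  t=0,i=10
  .## -> .   bit 3 = 0  t=0,i=1
  .#. -> .   bit 2 = 0  t=0,i=7
  ..# -> #   bit 1 = 1  t=0,i=13
  ... -> .   bit 0 = 0  t=0,i=11
  bits 01110010 = 114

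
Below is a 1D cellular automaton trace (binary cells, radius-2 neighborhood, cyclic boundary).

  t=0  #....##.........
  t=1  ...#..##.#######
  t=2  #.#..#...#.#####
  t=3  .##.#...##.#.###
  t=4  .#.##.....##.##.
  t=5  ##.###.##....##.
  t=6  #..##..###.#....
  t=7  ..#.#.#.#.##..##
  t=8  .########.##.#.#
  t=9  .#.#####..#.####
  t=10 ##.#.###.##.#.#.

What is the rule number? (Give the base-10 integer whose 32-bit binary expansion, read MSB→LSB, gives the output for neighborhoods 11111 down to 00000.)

3590083623

  [31] ##### => #  t=1,i=11
  [30] ####. => #  t=1,i=14
  [29] ###.# => .  t=2,i=0
  [28] ###.. => #  t=1,i=15
  [27] ##.## => .  t=1,i=8
  [26] ##.#. => #  t=2,i=1
  [25] ##..# => .  t=4,i=15
  [24] ##... => #  t=0,i=7
  [23] #.### => #  t=1,i=9
  [22] #.##. => #  t=3,i=1
  [21] #.#.# => #  t=3,i=11
  [20] #.#.. => #  t=2,i=2
  [19] #..## => #  t=1,i=5
  [18] #..#. => #  t=2,i=4
  [17] #...# => .  t=1,i=1
  [16] #.... => .  t=0,i=2
  [15] .#### => .  t=1,i=10
  [14] .###. => #  t=3,i=14
  [13] .##.# => .  t=1,i=7
  [12] .##.. => #  t=0,i=6
  [11] .#.## => .  t=2,i=10
  [10] .#.#. => #  t=7,i=3
  [9] .#..# => .  t=1,i=4
  [8] .#... => .  t=0,i=1
  [7] ..### => .  t=6,i=7
  [6] ..##. => .  t=0,i=5
  [5] ..#.# => #  t=2,i=9
  [4] ..#.. => .  t=0,i=0
  [3] ...## => .  t=0,i=4
  [2] ...#. => #  t=0,i=15
  [1] ....# => #  t=0,i=3
  [0] ..... => #  t=0,i=9
  bits 11010101111111000101010000100111 = 3590083623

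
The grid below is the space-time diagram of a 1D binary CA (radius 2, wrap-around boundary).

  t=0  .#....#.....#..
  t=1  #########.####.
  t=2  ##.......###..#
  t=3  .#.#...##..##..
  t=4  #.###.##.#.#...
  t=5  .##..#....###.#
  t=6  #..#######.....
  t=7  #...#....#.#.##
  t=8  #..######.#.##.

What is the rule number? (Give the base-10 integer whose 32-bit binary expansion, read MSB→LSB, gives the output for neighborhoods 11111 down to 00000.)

  ##### -> .   bit 31 = 0  t=1,i=2
  ####. -> .   bit 30 = 0  t=1,i=7
  ###.# -> .   bit 29 = 0  t=1,i=8
  ###.. -> #   bit 28 = 1  t=2,i=1
  ##.## -> #   bit 27 = 1  t=1,i=9
  ##.#. -> .   bit 26 = 0  t=4,i=8
  ##..# -> #   bit 25 = 1  t=2,i=12
  ##... -> .   bit 24 = 0  t=2,i=2
  #.### -> #   bit 23 = 1  t=1,i=0
  #.##. -> .   bit 22 = 0  t=4,i=6
  #.#.# -> .   bit 21 = 0  t=4,i=9
  #.#.. -> #   bit 20 = 1  t=3,i=3
  #..## -> .   bit 19 = 0  t=2,i=13
  #..#. -> #   bit 18 = 1  t=5,i=4
  #...# -> .   bit 17 = 0  t=0,i=14
  #.... -> #   bit 16 = 1  t=0,i=3
  .#### -> #   bit 15 = 1  t=1,i=1
  .###. -> .   bit 14 = 0  t=2,i=0
  .##.# -> .   bit 13 = 0  t=4,i=7
  .##.. -> .   bit 12 = 0  t=3,i=8
  .#.## -> #   bit 11 = 1  t=4,i=1
  .#.#. -> #   bit 10 = 1  t=3,i=2
  .#..# -> .   bit 9 = 0  t=6,i=1
  .#... -> #   bit 8 = 1  t=0,i=2
  ..### -> .   bit 7 = 0  t=2,i=9
  ..##. -> #   bit 6 = 1  t=3,i=7
  ..#.# -> .   bit 5 = 0  t=3,i=1
  ..#.. -> #   bit 4 = 1  t=0,i=1
  ...## -> #   bit 3 = 1  t=2,i=8
  ...#. -> #   bit 2 = 1  t=0,i=0
  ....# -> #   bit 1 = 1  t=0,i=4
  ..... -> .   bit 0 = 0  t=0,i=9
  bits 00011010100101011000110101011110 = 446008670

446008670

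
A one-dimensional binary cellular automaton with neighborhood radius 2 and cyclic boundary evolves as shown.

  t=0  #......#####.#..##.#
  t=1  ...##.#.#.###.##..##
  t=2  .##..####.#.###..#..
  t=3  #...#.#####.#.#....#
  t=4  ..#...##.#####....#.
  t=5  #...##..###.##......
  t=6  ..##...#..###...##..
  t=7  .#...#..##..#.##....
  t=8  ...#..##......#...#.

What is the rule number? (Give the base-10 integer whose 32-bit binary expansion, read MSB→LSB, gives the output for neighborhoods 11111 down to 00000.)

  nb #####: next=.  (t=0,i=9, bit31=0)
  nb ####.: next=#  (t=0,i=10, bit30=1)
  nb ###.#: next=#  (t=0,i=11, bit29=1)
  nb ###..: next=#  (t=2,i=14, bit28=1)
  nb ##.##: next=#  (t=0,i=18, bit27=1)
  nb ##.#.: next=#  (t=0,i=12, bit26=1)
  nb ##..#: next=.  (t=1,i=16, bit25=0)
  nb ##...: next=.  (t=0,i=1, bit24=0)
  nb #.###: next=#  (t=1,i=10, bit23=1)
  nb #.##.: next=#  (t=0,i=19, bit22=1)
  nb #.#.#: next=#  (t=1,i=6, bit21=1)
  nb #.#..: next=.  (t=0,i=13, bit20=0)
  nb #..##: next=#  (t=0,i=15, bit19=1)
  nb #..#.: next=.  (t=2,i=16, bit18=0)
  nb #...#: next=#  (t=1,i=1, bit17=1)
  nb #....: next=.  (t=0,i=2, bit16=0)
  nb .####: next=#  (t=0,i=8, bit15=1)
  nb .###.: next=.  (t=1,i=11, bit14=0)
  nb .##.#: next=.  (t=0,i=17, bit13=0)
  nb .##..: next=.  (t=0,i=0, bit12=0)
  nb .#.##: next=.  (t=1,i=9, bit11=0)
  nb .#.#.: next=#  (t=1,i=7, bit10=1)
  nb .#..#: next=#  (t=0,i=14, bit9=1)
  nb .#...: next=.  (t=2,i=18, bit8=0)
  nb ..###: next=.  (t=0,i=7, bit7=0)
  nb ..##.: next=.  (t=0,i=16, bit6=0)
  nb ..#.#: next=.  (t=3,i=4, bit5=0)
  nb ..#..: next=.  (t=2,i=17, bit4=0)
  nb ...##: next=#  (t=0,i=6, bit3=1)
  nb ...#.: next=.  (t=3,i=3, bit2=0)
  nb ....#: next=.  (t=0,i=5, bit1=0)
  nb .....: next=#  (t=0,i=3, bit0=1)
  bits 01111100111010101000011000001001 = 2095744521

2095744521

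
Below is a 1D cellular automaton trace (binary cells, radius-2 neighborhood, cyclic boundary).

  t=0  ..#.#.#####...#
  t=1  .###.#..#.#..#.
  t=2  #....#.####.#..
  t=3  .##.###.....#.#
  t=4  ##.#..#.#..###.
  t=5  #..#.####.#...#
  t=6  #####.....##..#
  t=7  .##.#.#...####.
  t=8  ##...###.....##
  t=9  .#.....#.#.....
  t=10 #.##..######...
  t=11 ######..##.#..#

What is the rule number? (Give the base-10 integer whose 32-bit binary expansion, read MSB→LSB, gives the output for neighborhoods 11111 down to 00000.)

  nb #####: next=#  (t=0,i=8, bit31=1)
  nb ####.: next=.  (t=0,i=9, bit30=0)
  nb ###.#: next=.  (t=1,i=3, bit29=0)
  nb ###..: next=#  (t=0,i=10, bit28=1)
  nb ##.##: next=#  (t=3,i=3, bit27=1)
  nb ##.#.: next=.  (t=1,i=4, bit26=0)
  nb ##..#: next=#  (t=5,i=1, bit25=1)
  nb ##...: next=.  (t=0,i=11, bit24=0)
  nb #.###: next=.  (t=0,i=6, bit23=0)
  nb #.##.: next=#  (t=3,i=1, bit22=1)
  nb #.#.#: next=.  (t=0,i=4, bit21=0)
  nb #.#..: next=#  (t=1,i=5, bit20=1)
  nb #..##: next=#  (t=1,i=0, bit19=1)
  nb #..#.: next=#  (t=0,i=1, bit18=1)
  nb #...#: next=.  (t=0,i=12, bit17=0)
  nb #....: next=#  (t=2,i=2, bit16=1)
  nb .####: next=.  (t=0,i=7, bit15=0)
  nb .###.: next=.  (t=1,i=2, bit14=0)
  nb .##.#: next=.  (t=3,i=2, bit13=0)
  nb .##..: next=#  (t=5,i=0, bit12=1)
  nb .#.##: next=#  (t=0,i=5, bit11=1)
  nb .#.#.: next=#  (t=0,i=3, bit10=1)
  nb .#..#: next=.  (t=0,i=0, bit9=0)
  nb .#...: next=#  (t=2,i=1, bit8=1)
  nb ..###: next=.  (t=1,i=1, bit7=0)
  nb ..##.: next=#  (t=5,i=14, bit6=1)
  nb ..#.#: next=#  (t=0,i=2, bit5=1)
  nb ..#..: next=.  (t=0,i=14, bit4=0)
  nb ...##: next=.  (t=5,i=13, bit3=0)
  nb ...#.: next=#  (t=0,i=13, bit2=1)
  nb ....#: next=.  (t=2,i=3, bit1=0)
  nb .....: next=.  (t=3,i=9, bit0=0)
  bits 10011010010111010001110101100100 = 2589793636

2589793636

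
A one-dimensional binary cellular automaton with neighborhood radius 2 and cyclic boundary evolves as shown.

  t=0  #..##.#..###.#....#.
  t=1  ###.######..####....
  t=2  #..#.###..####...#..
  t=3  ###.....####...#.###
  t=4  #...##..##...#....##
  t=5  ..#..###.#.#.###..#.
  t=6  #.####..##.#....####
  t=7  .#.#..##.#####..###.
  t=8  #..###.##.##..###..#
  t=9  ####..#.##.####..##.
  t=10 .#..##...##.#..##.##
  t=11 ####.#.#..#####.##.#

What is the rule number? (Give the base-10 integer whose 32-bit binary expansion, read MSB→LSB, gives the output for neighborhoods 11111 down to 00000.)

2386539409

  [31] ##### => #  t=1,i=6
  [30] ####. => .  t=1,i=8
  [29] ###.# => .  t=0,i=11
  [28] ###.. => .  t=1,i=9
  [27] ##.## => #  t=1,i=3
  [26] ##.#. => #  t=0,i=5
  [25] ##..# => #  t=1,i=10
  [24] ##... => .  t=1,i=16
  [23] #.### => .  t=1,i=4
  [22] #.##. => .  t=8,i=7
  [21] #.#.# => #  t=5,i=9
  [20] #.#.. => #  t=0,i=0
  [19] #..## => #  t=0,i=2
  [18] #..#. => #  t=2,i=2
  [17] #...# => #  t=2,i=15
  [16] #.... => #  t=0,i=15
  [15] .#### => #  t=1,i=5
  [14] .###. => .  t=0,i=10
  [13] .##.# => #  t=0,i=4
  [12] .##.. => #  t=4,i=5
  [11] .#.## => .  t=2,i=4
  [10] .#.#. => .  t=0,i=19
  [9] .#..# => #  t=0,i=1
  [8] .#... => #  t=0,i=14
  [7] ..### => #  t=0,i=9
  [6] ..##. => .  t=0,i=3
  [5] ..#.# => .  t=0,i=18
  [4] ..#.. => #  t=2,i=0
  [3] ...## => .  t=1,i=19
  [2] ...#. => .  t=0,i=17
  [1] ....# => .  t=0,i=16
  [0] ..... => #  t=3,i=5
  bits 10001110001111111011001110010001 = 2386539409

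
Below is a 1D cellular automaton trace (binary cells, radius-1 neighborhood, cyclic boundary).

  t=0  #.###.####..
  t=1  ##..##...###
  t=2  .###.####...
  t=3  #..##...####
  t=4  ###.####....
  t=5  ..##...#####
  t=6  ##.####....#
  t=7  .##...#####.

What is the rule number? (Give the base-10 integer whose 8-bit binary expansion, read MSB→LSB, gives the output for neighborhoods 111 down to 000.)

  ### -> .   bit 7 = 0  t=0,i=3
  ##. -> #   bit 6 = 1  t=0,i=4
  #.# -> #   bit 5 = 1  t=0,i=1
  #.. -> #   bit 4 = 1  t=0,i=10
  .## -> .   bit 3 = 0  t=0,i=2
  .#. -> #   bit 2 = 1  t=0,i=0
  ..# -> #   bit 1 = 1  t=0,i=11
  ... -> #   bit 0 = 1  t=1,i=7
  bits 01110111 = 119

119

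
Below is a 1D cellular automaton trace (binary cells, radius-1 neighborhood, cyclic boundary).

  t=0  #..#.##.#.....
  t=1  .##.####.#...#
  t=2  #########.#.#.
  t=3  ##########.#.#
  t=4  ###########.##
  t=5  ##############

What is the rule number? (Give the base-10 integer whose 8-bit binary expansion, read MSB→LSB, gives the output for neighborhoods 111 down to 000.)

  nb ###: next=#  (t=1,i=5, bit7=1)
  nb ##.: next=#  (t=0,i=6, bit6=1)
  nb #.#: next=#  (t=0,i=4, bit5=1)
  nb #..: next=#  (t=0,i=1, bit4=1)
  nb .##: next=#  (t=0,i=5, bit3=1)
  nb .#.: next=.  (t=0,i=0, bit2=0)
  nb ..#: next=#  (t=0,i=2, bit1=1)
  nb ...: next=.  (t=0,i=10, bit0=0)
  bits 11111010 = 250

250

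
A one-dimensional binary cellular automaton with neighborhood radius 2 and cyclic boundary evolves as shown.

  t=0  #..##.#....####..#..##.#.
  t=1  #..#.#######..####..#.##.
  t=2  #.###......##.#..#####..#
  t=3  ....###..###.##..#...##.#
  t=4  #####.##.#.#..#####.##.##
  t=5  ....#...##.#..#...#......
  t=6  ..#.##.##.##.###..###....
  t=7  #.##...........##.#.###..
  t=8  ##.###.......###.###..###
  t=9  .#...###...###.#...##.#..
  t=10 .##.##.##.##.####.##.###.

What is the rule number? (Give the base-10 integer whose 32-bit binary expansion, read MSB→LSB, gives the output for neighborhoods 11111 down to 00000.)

  [31] ##### => .  t=1,i=7
  [30] ####. => .  t=0,i=13
  [29] ###.# => #  t=3,i=11
  [28] ###.. => #  t=0,i=14
  [27] ##.## => .  t=2,i=1
  [26] ##.#. => #  t=0,i=5
  [25] ##..# => #  t=0,i=15
  [24] ##... => #  t=2,i=5
  [23] #.### => .  t=1,i=5
  [22] #.##. => .  t=1,i=22
  [21] #.#.# => #  t=0,i=23
  [20] #.#.. => #  t=0,i=0
  [19] #..## => .  t=0,i=2
  [18] #..#. => #  t=0,i=16
  [17] #...# => .  t=3,i=19
  [16] #.... => #  t=0,i=8
  [15] .#### => .  t=0,i=12
  [14] .###. => .  t=2,i=3
  [13] .##.# => .  t=0,i=4
  [12] .##.. => #  t=3,i=14
  [11] .#.## => #  t=1,i=4
  [10] .#.#. => .  t=0,i=24
  [9] .#..# => .  t=0,i=1
  [8] .#... => #  t=0,i=7
  [7] ..### => #  t=0,i=11
  [6] ..##. => #  t=0,i=3
  [5] ..#.# => #  t=1,i=3
  [4] ..#.. => #  t=0,i=17
  [3] ...## => #  t=0,i=10
  [2] ...#. => .  t=5,i=3
  [1] ....# => #  t=0,i=9
  [0] ..... => .  t=2,i=7
  bits 00110111001101010001100111111010 = 926226938

926226938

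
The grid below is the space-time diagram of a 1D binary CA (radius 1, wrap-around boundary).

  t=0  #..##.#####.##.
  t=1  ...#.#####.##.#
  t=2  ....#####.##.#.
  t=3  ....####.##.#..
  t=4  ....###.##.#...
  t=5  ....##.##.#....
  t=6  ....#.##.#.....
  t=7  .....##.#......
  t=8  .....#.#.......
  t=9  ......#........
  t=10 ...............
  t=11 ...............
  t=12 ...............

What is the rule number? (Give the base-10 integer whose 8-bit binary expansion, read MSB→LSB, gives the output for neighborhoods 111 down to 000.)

  [7] ### => #  t=0,i=7
  [6] ##. => .  t=0,i=4
  [5] #.# => #  t=0,i=5
  [4] #.. => .  t=0,i=1
  [3] .## => #  t=0,i=3
  [2] .#. => .  t=0,i=0
  [1] ..# => .  t=0,i=2
  [0] ... => .  t=1,i=1
  bits 10101000 = 168

168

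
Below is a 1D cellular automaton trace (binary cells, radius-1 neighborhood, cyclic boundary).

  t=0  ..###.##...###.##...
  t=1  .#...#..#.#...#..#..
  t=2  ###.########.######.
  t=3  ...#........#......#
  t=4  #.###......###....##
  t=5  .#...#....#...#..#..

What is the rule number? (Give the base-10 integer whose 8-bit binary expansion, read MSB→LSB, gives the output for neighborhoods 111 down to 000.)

54

  ### -> .   bit 7 = 0  t=0,i=3
  ##. -> .   bit 6 = 0  t=0,i=4
  #.# -> #   bit 5 = 1  t=0,i=5
  #.. -> #   bit 4 = 1  t=0,i=8
  .## -> .   bit 3 = 0  t=0,i=2
  .#. -> #   bit 2 = 1  t=1,i=1
  ..# -> #   bit 1 = 1  t=0,i=1
  ... -> .   bit 0 = 0  t=0,i=0
  bits 00110110 = 54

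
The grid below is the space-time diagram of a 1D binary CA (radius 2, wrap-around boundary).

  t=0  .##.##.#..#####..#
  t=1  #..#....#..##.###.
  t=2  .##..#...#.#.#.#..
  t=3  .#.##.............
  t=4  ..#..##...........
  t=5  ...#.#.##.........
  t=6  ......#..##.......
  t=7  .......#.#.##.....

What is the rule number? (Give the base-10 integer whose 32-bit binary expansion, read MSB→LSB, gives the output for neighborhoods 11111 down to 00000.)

2600847936

  [31] ##### => #  t=0,i=12
  [30] ####. => .  t=0,i=13
  [29] ###.# => .  t=1,i=16
  [28] ###.. => #  t=0,i=14
  [27] ##.## => #  t=0,i=3
  [26] ##.#. => .  t=0,i=6
  [25] ##..# => #  t=0,i=15
  [24] ##... => #  t=3,i=5
  [23] #.### => .  t=1,i=14
  [22] #.##. => .  t=0,i=1
  [21] #.#.# => .  t=2,i=11
  [20] #.#.. => .  t=0,i=7
  [19] #..## => .  t=0,i=9
  [18] #..#. => #  t=0,i=16
  [17] #...# => .  t=2,i=7
  [16] #.... => #  t=1,i=5
  [15] .#### => #  t=0,i=11
  [14] .###. => #  t=1,i=15
  [13] .##.# => .  t=0,i=2
  [12] .##.. => .  t=2,i=2
  [11] .#.## => #  t=0,i=0
  [10] .#.#. => .  t=2,i=10
  [9] .#..# => #  t=0,i=8
  [8] .#... => .  t=1,i=4
  [7] ..### => .  t=0,i=10
  [6] ..##. => #  t=1,i=11
  [5] ..#.# => .  t=0,i=17
  [4] ..#.. => .  t=1,i=3
  [3] ...## => .  t=2,i=0
  [2] ...#. => .  t=1,i=7
  [1] ....# => .  t=1,i=6
  [0] ..... => .  t=3,i=7
  bits 10011011000001011100101001000000 = 2600847936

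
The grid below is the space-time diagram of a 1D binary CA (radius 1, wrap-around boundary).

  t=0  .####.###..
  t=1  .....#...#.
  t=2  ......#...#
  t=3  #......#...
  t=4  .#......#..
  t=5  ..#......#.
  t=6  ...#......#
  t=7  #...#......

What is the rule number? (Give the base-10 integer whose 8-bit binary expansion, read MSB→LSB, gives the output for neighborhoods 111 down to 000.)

  nb ###: next=.  (t=0,i=2, bit7=0)
  nb ##.: next=.  (t=0,i=4, bit6=0)
  nb #.#: next=#  (t=0,i=5, bit5=1)
  nb #..: next=#  (t=0,i=9, bit4=1)
  nb .##: next=.  (t=0,i=1, bit3=0)
  nb .#.: next=.  (t=1,i=5, bit2=0)
  nb ..#: next=.  (t=0,i=0, bit1=0)
  nb ...: next=.  (t=0,i=10, bit0=0)
  bits 00110000 = 48

48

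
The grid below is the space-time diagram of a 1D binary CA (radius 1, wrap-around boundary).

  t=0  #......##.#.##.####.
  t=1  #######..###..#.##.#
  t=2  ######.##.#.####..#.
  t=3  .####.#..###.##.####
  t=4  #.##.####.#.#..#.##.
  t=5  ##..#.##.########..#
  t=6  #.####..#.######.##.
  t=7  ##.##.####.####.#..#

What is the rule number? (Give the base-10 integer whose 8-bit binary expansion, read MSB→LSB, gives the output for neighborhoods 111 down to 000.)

183

  ###|#  b7=1 t=0,i=16
  ##.|.  b6=0 t=0,i=8
  #.#|#  b5=1 t=0,i=9
  #..|#  b4=1 t=0,i=1
  .##|.  b3=0 t=0,i=7
  .#.|#  b2=1 t=0,i=0
  ..#|#  b1=1 t=0,i=6
  ...|#  b0=1 t=0,i=2
  bits 10110111 = 183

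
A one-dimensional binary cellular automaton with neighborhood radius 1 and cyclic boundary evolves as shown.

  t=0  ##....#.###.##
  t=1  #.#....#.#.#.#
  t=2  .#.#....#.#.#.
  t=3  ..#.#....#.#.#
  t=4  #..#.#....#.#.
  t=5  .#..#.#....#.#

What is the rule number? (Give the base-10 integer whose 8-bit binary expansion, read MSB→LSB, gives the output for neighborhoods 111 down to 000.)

  ### -> #   bit 7 = 1  t=0,i=0
  ##. -> .   bit 6 = 0  t=0,i=1
  #.# -> #   bit 5 = 1  t=0,i=7
  #.. -> #   bit 4 = 1  t=0,i=2
  .## -> .   bit 3 = 0  t=0,i=8
  .#. -> .   bit 2 = 0  t=0,i=6
  ..# -> .   bit 1 = 0  t=0,i=5
  ... -> .   bit 0 = 0  t=0,i=3
  bits 10110000 = 176

176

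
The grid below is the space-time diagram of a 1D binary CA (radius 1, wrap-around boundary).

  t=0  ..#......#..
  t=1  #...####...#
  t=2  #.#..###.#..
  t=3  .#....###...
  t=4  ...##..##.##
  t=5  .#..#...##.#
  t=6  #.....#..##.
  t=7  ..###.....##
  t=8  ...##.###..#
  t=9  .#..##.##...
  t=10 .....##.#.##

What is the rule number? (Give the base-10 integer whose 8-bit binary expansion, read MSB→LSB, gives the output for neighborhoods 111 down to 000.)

225

  nb ###: next=#  (t=1,i=5, bit7=1)
  nb ##.: next=#  (t=1,i=0, bit6=1)
  nb #.#: next=#  (t=2,i=1, bit5=1)
  nb #..: next=.  (t=0,i=3, bit4=0)
  nb .##: next=.  (t=1,i=4, bit3=0)
  nb .#.: next=.  (t=0,i=2, bit2=0)
  nb ..#: next=.  (t=0,i=1, bit1=0)
  nb ...: next=#  (t=0,i=0, bit0=1)
  bits 11100001 = 225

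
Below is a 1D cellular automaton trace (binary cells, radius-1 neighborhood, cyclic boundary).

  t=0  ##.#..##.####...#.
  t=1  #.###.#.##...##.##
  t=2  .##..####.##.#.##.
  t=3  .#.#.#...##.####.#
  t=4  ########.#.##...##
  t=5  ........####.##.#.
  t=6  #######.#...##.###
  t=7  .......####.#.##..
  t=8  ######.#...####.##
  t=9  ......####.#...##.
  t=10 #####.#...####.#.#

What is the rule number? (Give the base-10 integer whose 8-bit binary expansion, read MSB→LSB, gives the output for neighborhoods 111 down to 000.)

61

  [7] ### => .  t=0,i=10
  [6] ##. => .  t=0,i=1
  [5] #.# => #  t=0,i=2
  [4] #.. => #  t=0,i=4
  [3] .## => #  t=0,i=0
  [2] .#. => #  t=0,i=3
  [1] ..# => .  t=0,i=5
  [0] ... => #  t=0,i=14
  bits 00111101 = 61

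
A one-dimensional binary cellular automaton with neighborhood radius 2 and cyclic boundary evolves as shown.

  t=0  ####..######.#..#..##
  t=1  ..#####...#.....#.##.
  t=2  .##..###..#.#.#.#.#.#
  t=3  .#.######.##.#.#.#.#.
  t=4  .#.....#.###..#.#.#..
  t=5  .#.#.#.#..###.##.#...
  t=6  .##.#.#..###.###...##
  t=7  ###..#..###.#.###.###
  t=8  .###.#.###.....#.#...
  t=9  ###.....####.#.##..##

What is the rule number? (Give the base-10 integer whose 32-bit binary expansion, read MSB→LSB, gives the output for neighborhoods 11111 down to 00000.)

  nb #####: next=.  (t=0,i=0, bit31=0)
  nb ####.: next=#  (t=0,i=2, bit30=1)
  nb ###.#: next=.  (t=0,i=11, bit29=0)
  nb ###..: next=#  (t=0,i=3, bit28=1)
  nb ##.##: next=#  (t=3,i=9, bit27=1)
  nb ##.#.: next=.  (t=0,i=12, bit26=0)
  nb ##..#: next=#  (t=0,i=4, bit25=1)
  nb ##...: next=#  (t=1,i=7, bit24=1)
  nb #.###: next=.  (t=3,i=3, bit23=0)
  nb #.##.: next=#  (t=1,i=18, bit22=1)
  nb #.#.#: next=.  (t=2,i=12, bit21=0)
  nb #.#..: next=.  (t=0,i=13, bit20=0)
  nb #..##: next=#  (t=0,i=5, bit19=1)
  nb #..#.: next=.  (t=0,i=15, bit18=0)
  nb #...#: next=.  (t=1,i=0, bit17=0)
  nb #....: next=#  (t=1,i=12, bit16=1)
  nb .####: next=.  (t=0,i=7, bit15=0)
  nb .###.: next=#  (t=2,i=6, bit14=1)
  nb .##.#: next=#  (t=3,i=11, bit13=1)
  nb .##..: next=.  (t=1,i=19, bit12=0)
  nb .#.##: next=.  (t=1,i=17, bit11=0)
  nb .#.#.: next=#  (t=2,i=11, bit10=1)
  nb .#..#: next=.  (t=0,i=14, bit9=0)
  nb .#...: next=.  (t=1,i=11, bit8=0)
  nb ..###: next=#  (t=0,i=6, bit7=1)
  nb ..##.: next=#  (t=6,i=19, bit6=1)
  nb ..#.#: next=#  (t=1,i=16, bit5=1)
  nb ..#..: next=#  (t=0,i=16, bit4=1)
  nb ...##: next=#  (t=1,i=1, bit3=1)
  nb ...#.: next=.  (t=1,i=9, bit2=0)
  nb ....#: next=#  (t=1,i=14, bit1=1)
  nb .....: next=.  (t=1,i=13, bit0=0)
  bits 01011011010010010110010011111010 = 1531536634

1531536634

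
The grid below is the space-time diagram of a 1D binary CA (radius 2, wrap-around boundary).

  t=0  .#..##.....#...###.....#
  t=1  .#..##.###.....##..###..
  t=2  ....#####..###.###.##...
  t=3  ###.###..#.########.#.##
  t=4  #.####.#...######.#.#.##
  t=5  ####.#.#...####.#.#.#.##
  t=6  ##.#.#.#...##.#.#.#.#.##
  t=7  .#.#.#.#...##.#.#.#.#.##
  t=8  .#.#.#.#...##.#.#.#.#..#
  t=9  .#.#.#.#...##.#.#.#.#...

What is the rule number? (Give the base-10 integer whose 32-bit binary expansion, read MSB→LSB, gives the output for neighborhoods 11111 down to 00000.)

  [31] ##### => #  t=2,i=6
  [30] ####. => .  t=2,i=7
  [29] ###.# => #  t=2,i=13
  [28] ###.. => .  t=0,i=17
  [27] ##.## => #  t=1,i=6
  [26] ##.#. => .  t=3,i=19
  [25] ##..# => #  t=1,i=17
  [24] ##... => .  t=0,i=6
  [23] #.### => #  t=1,i=7
  [22] #.##. => .  t=2,i=19
  [21] #.#.# => #  t=3,i=20
  [20] #.#.. => #  t=0,i=1
  [19] #..## => .  t=0,i=3
  [18] #..#. => .  t=3,i=8
  [17] #...# => .  t=0,i=13
  [16] #.... => #  t=0,i=7
  [15] .#### => #  t=2,i=5
  [14] .###. => #  t=0,i=16
  [13] .##.# => #  t=1,i=5
  [12] .##.. => #  t=0,i=5
  [11] .#.## => .  t=3,i=10
  [10] .#.#. => .  t=0,i=0
  [9] .#..# => .  t=0,i=2
  [8] .#... => .  t=0,i=12
  [7] ..### => #  t=0,i=15
  [6] ..##. => #  t=0,i=4
  [5] ..#.# => .  t=0,i=23
  [4] ..#.. => .  t=0,i=11
  [3] ...## => .  t=0,i=14
  [2] ...#. => .  t=0,i=10
  [1] ....# => #  t=0,i=9
  [0] ..... => #  t=0,i=8
  bits 10101010101100011111000011000011 = 2863788227

2863788227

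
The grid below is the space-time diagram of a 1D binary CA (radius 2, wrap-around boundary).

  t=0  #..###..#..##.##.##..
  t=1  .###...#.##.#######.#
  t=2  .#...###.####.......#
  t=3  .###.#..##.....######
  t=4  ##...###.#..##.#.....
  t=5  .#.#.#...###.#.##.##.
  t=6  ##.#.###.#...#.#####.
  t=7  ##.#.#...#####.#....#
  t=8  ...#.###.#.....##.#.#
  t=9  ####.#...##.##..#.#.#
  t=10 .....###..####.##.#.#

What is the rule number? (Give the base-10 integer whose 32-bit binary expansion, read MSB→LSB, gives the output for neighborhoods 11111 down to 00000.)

  #####|.  b31=0 t=1,i=14
  ####.|.  b30=0 t=1,i=17
  ###.#|.  b29=0 t=1,i=18
  ###..|.  b28=0 t=0,i=5
  ##.##|#  b27=1 t=0,i=13
  ##.#.|.  b26=0 t=1,i=19
  ##..#|.  b25=0 t=0,i=6
  ##...|.  b24=0 t=1,i=4
  #.###|#  b23=1 t=1,i=1
  #.##.|#  b22=1 t=0,i=14
  #.#.#|#  b21=1 t=1,i=20
  #.#..|#  b20=1 t=2,i=1
  #..##|#  b19=1 t=0,i=2
  #..#.|#  b18=1 t=0,i=7
  #...#|#  b17=1 t=1,i=5
  #....|.  b16=0 t=2,i=14
  .####|.  b15=0 t=1,i=13
  .###.|.  b14=0 t=0,i=4
  .##.#|#  b13=1 t=0,i=12
  .##..|#  b12=1 t=0,i=18
  .#.##|.  b11=0 t=1,i=0
  .#.#.|.  b10=0 t=2,i=0
  .#..#|#  b9=1 t=0,i=1
  .#...|#  b8=1 t=2,i=2
  ..###|#  b7=1 t=0,i=3
  ..##.|.  b6=0 t=0,i=11
  ..#.#|#  b5=1 t=1,i=7
  ..#..|.  b4=0 t=0,i=0
  ...##|.  b3=0 t=2,i=4
  ...#.|#  b2=1 t=1,i=6
  ....#|#  b1=1 t=2,i=18
  .....|#  b0=1 t=2,i=15
  bits 00001000111111100011001110100111 = 150877095

150877095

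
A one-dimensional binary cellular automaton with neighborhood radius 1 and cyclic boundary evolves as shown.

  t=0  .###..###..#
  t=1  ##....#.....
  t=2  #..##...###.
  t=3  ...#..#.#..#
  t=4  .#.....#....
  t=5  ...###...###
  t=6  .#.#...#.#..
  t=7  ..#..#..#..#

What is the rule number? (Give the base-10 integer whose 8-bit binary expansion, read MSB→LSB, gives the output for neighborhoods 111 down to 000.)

41

  nb ###: next=.  (t=0,i=2, bit7=0)
  nb ##.: next=.  (t=0,i=3, bit6=0)
  nb #.#: next=#  (t=0,i=0, bit5=1)
  nb #..: next=.  (t=0,i=4, bit4=0)
  nb .##: next=#  (t=0,i=1, bit3=1)
  nb .#.: next=.  (t=0,i=11, bit2=0)
  nb ..#: next=.  (t=0,i=5, bit1=0)
  nb ...: next=#  (t=1,i=3, bit0=1)
  bits 00101001 = 41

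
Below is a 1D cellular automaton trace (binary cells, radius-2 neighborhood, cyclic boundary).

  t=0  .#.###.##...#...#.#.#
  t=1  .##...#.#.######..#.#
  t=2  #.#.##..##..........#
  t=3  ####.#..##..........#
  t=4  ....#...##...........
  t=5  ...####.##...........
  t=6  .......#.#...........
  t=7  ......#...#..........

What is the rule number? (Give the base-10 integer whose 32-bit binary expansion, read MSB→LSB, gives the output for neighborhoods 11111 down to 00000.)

203569492

  [31] ##### => .  t=1,i=12
  [30] ####. => .  t=1,i=14
  [29] ###.# => .  t=0,i=5
  [28] ###.. => .  t=1,i=15
  [27] ##.## => #  t=0,i=6
  [26] ##.#. => #  t=2,i=1
  [25] ##..# => .  t=1,i=16
  [24] ##... => .  t=0,i=9
  [23] #.### => .  t=0,i=3
  [22] #.##. => .  t=0,i=7
  [21] #.#.# => #  t=0,i=1
  [20] #.#.. => .  t=3,i=5
  [19] #..## => .  t=2,i=7
  [18] #..#. => .  t=1,i=17
  [17] #...# => #  t=0,i=10
  [16] #.... => .  t=2,i=11
  [15] .#### => .  t=1,i=11
  [14] .###. => .  t=0,i=4
  [13] .##.# => #  t=2,i=0
  [12] .##.. => #  t=0,i=8
  [11] .#.## => #  t=0,i=2
  [10] .#.#. => .  t=0,i=0
  [9] .#..# => .  t=3,i=6
  [8] .#... => #  t=0,i=13
  [7] ..### => .  t=3,i=20
  [6] ..##. => #  t=2,i=8
  [5] ..#.# => .  t=0,i=16
  [4] ..#.. => #  t=0,i=12
  [3] ...## => .  t=2,i=19
  [2] ...#. => #  t=0,i=11
  [1] ....# => .  t=2,i=18
  [0] ..... => .  t=2,i=12
  bits 00001100001000100011100101010100 = 203569492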